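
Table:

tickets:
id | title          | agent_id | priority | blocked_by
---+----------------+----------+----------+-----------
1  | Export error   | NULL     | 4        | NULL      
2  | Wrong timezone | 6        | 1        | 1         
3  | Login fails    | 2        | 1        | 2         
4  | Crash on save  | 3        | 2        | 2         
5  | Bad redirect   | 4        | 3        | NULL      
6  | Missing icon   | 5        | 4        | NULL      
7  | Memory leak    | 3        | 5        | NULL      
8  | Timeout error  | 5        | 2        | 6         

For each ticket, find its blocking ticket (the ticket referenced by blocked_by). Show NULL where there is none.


This is a self-join: tickets is joined to a second copy of itself, matching each row's blocked_by to another row's id. Use LEFT JOIN so rows with blocked_by=NULL are kept.
  - ticket 1 (Export error): blocked_by=NULL -> NULL
  - ticket 2 (Wrong timezone): blocked_by=1 -> Export error
  - ticket 3 (Login fails): blocked_by=2 -> Wrong timezone
  - ticket 4 (Crash on save): blocked_by=2 -> Wrong timezone
  - ticket 5 (Bad redirect): blocked_by=NULL -> NULL
  - ticket 6 (Missing icon): blocked_by=NULL -> NULL
  - ticket 7 (Memory leak): blocked_by=NULL -> NULL
  - ticket 8 (Timeout error): blocked_by=6 -> Missing icon

SQL:
SELECT a.title AS item, b.title AS blocked_by
FROM tickets a
LEFT JOIN tickets b ON a.blocked_by = b.id

Result:
item           | blocked_by    
---------------+---------------
Export error   | NULL          
Wrong timezone | Export error  
Login fails    | Wrong timezone
Crash on save  | Wrong timezone
Bad redirect   | NULL          
Missing icon   | NULL          
Memory leak    | NULL          
Timeout error  | Missing icon  


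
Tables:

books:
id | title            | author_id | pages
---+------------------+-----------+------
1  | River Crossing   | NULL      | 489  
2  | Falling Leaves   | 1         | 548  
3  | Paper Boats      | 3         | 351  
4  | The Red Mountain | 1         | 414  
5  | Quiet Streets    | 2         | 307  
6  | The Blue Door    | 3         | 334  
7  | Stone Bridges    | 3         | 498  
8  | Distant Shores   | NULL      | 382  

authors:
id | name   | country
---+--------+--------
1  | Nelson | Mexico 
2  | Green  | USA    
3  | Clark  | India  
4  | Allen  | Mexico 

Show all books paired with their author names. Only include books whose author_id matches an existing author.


INNER JOIN keeps only books rows whose author_id matches an id in authors. Walk through each book:
  - book 1 (River Crossing): author_id=NULL, no match -> dropped
  - book 2 (Falling Leaves): author_id=1 -> matches Nelson
  - book 3 (Paper Boats): author_id=3 -> matches Clark
  - book 4 (The Red Mountain): author_id=1 -> matches Nelson
  - book 5 (Quiet Streets): author_id=2 -> matches Green
  - book 6 (The Blue Door): author_id=3 -> matches Clark
  - book 7 (Stone Bridges): author_id=3 -> matches Clark
  - book 8 (Distant Shores): author_id=NULL, no match -> dropped
So 2 of 8 rows are dropped.

SQL:
SELECT a.title, b.name AS author
FROM books a
INNER JOIN authors b ON a.author_id = b.id

Result:
title            | author
-----------------+-------
Falling Leaves   | Nelson
Paper Boats      | Clark 
The Red Mountain | Nelson
Quiet Streets    | Green 
The Blue Door    | Clark 
Stone Bridges    | Clark 


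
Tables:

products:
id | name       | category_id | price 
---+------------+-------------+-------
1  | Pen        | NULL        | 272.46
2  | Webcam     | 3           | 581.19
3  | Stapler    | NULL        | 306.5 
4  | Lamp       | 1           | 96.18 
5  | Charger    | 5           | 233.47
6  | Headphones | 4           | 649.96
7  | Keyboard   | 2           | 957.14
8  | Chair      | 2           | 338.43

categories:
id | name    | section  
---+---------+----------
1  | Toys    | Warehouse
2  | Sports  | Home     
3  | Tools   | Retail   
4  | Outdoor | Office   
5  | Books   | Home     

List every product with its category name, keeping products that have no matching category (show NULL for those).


LEFT JOIN keeps every row from products (the left table); where category_id has no match in categories, the category columns become NULL. Walk through each product:
  - product 1 (Pen): category_id=NULL, no match -> kept with NULL
  - product 2 (Webcam): category_id=3 -> matches Tools
  - product 3 (Stapler): category_id=NULL, no match -> kept with NULL
  - product 4 (Lamp): category_id=1 -> matches Toys
  - product 5 (Charger): category_id=5 -> matches Books
  - product 6 (Headphones): category_id=4 -> matches Outdoor
  - product 7 (Keyboard): category_id=2 -> matches Sports
  - product 8 (Chair): category_id=2 -> matches Sports
All 8 rows appear; 2 have NULL category.

SQL:
SELECT a.name, b.name AS category
FROM products a
LEFT JOIN categories b ON a.category_id = b.id

Result:
name       | category
-----------+---------
Pen        | NULL    
Webcam     | Tools   
Stapler    | NULL    
Lamp       | Toys    
Charger    | Books   
Headphones | Outdoor 
Keyboard   | Sports  
Chair      | Sports  


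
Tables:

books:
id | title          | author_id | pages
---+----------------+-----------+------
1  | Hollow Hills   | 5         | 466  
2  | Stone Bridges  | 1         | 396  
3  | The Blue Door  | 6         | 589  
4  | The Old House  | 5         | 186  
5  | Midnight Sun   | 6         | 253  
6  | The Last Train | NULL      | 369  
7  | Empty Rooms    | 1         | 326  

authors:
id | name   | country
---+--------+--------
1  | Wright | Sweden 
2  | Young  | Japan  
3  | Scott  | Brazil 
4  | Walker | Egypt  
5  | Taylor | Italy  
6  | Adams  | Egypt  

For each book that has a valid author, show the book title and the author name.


INNER JOIN keeps only books rows whose author_id matches an id in authors. Walk through each book:
  - book 1 (Hollow Hills): author_id=5 -> matches Taylor
  - book 2 (Stone Bridges): author_id=1 -> matches Wright
  - book 3 (The Blue Door): author_id=6 -> matches Adams
  - book 4 (The Old House): author_id=5 -> matches Taylor
  - book 5 (Midnight Sun): author_id=6 -> matches Adams
  - book 6 (The Last Train): author_id=NULL, no match -> dropped
  - book 7 (Empty Rooms): author_id=1 -> matches Wright
So 1 of 7 rows is dropped.

SQL:
SELECT a.title, b.name AS author
FROM books a
INNER JOIN authors b ON a.author_id = b.id

Result:
title         | author
--------------+-------
Hollow Hills  | Taylor
Stone Bridges | Wright
The Blue Door | Adams 
The Old House | Taylor
Midnight Sun  | Adams 
Empty Rooms   | Wright


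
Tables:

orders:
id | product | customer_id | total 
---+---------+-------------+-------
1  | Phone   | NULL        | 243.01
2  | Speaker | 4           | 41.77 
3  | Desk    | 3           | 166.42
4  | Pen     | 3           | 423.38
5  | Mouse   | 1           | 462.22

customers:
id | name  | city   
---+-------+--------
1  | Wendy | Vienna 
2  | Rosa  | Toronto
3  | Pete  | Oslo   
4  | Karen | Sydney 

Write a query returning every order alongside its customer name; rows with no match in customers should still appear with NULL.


LEFT JOIN keeps every row from orders (the left table); where customer_id has no match in customers, the customer columns become NULL. Walk through each order:
  - order 1 (Phone): customer_id=NULL, no match -> kept with NULL
  - order 2 (Speaker): customer_id=4 -> matches Karen
  - order 3 (Desk): customer_id=3 -> matches Pete
  - order 4 (Pen): customer_id=3 -> matches Pete
  - order 5 (Mouse): customer_id=1 -> matches Wendy
All 5 rows appear; 1 has NULL customer.

SQL:
SELECT a.product, b.name AS customer
FROM orders a
LEFT JOIN customers b ON a.customer_id = b.id

Result:
product | customer
--------+---------
Phone   | NULL    
Speaker | Karen   
Desk    | Pete    
Pen     | Pete    
Mouse   | Wendy   


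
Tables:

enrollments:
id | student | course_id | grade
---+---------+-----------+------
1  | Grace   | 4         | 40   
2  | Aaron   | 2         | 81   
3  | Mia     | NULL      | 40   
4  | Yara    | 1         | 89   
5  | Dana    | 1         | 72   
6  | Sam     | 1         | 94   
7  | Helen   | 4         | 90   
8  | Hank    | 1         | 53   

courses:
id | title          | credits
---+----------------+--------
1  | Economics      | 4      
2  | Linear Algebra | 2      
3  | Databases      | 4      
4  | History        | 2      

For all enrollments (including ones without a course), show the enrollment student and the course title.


LEFT JOIN keeps every row from enrollments (the left table); where course_id has no match in courses, the course columns become NULL. Walk through each enrollment:
  - enrollment 1 (Grace): course_id=4 -> matches History
  - enrollment 2 (Aaron): course_id=2 -> matches Linear Algebra
  - enrollment 3 (Mia): course_id=NULL, no match -> kept with NULL
  - enrollment 4 (Yara): course_id=1 -> matches Economics
  - enrollment 5 (Dana): course_id=1 -> matches Economics
  - enrollment 6 (Sam): course_id=1 -> matches Economics
  - enrollment 7 (Helen): course_id=4 -> matches History
  - enrollment 8 (Hank): course_id=1 -> matches Economics
All 8 rows appear; 1 has NULL course.

SQL:
SELECT a.student, b.title AS course
FROM enrollments a
LEFT JOIN courses b ON a.course_id = b.id

Result:
student | course        
--------+---------------
Grace   | History       
Aaron   | Linear Algebra
Mia     | NULL          
Yara    | Economics     
Dana    | Economics     
Sam     | Economics     
Helen   | History       
Hank    | Economics     


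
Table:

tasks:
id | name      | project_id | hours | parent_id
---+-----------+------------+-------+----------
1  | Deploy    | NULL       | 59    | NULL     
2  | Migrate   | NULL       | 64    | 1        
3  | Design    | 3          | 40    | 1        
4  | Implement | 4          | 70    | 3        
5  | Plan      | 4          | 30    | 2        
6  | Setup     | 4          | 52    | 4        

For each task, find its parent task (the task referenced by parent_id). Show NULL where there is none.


This is a self-join: tasks is joined to a second copy of itself, matching each row's parent_id to another row's id. Use LEFT JOIN so rows with parent_id=NULL are kept.
  - task 1 (Deploy): parent_id=NULL -> NULL
  - task 2 (Migrate): parent_id=1 -> Deploy
  - task 3 (Design): parent_id=1 -> Deploy
  - task 4 (Implement): parent_id=3 -> Design
  - task 5 (Plan): parent_id=2 -> Migrate
  - task 6 (Setup): parent_id=4 -> Implement

SQL:
SELECT a.name AS item, b.name AS parent
FROM tasks a
LEFT JOIN tasks b ON a.parent_id = b.id

Result:
item      | parent   
----------+----------
Deploy    | NULL     
Migrate   | Deploy   
Design    | Deploy   
Implement | Design   
Plan      | Migrate  
Setup     | Implement


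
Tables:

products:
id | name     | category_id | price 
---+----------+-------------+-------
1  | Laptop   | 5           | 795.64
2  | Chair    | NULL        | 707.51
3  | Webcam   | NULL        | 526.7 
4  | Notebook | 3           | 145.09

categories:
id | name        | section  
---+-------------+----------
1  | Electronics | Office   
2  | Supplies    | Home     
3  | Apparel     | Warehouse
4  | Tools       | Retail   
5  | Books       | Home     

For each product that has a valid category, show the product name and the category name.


INNER JOIN keeps only products rows whose category_id matches an id in categories. Walk through each product:
  - product 1 (Laptop): category_id=5 -> matches Books
  - product 2 (Chair): category_id=NULL, no match -> dropped
  - product 3 (Webcam): category_id=NULL, no match -> dropped
  - product 4 (Notebook): category_id=3 -> matches Apparel
So 2 of 4 rows are dropped.

SQL:
SELECT a.name, b.name AS category
FROM products a
INNER JOIN categories b ON a.category_id = b.id

Result:
name     | category
---------+---------
Laptop   | Books   
Notebook | Apparel 


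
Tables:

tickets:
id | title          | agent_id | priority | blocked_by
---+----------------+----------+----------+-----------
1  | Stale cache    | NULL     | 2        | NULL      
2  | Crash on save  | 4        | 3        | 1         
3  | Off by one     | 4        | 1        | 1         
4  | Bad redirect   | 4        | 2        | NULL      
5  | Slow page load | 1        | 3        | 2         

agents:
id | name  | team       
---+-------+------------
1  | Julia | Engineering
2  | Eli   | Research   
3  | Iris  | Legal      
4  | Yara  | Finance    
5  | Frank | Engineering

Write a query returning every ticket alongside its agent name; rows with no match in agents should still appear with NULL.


LEFT JOIN keeps every row from tickets (the left table); where agent_id has no match in agents, the agent columns become NULL. Walk through each ticket:
  - ticket 1 (Stale cache): agent_id=NULL, no match -> kept with NULL
  - ticket 2 (Crash on save): agent_id=4 -> matches Yara
  - ticket 3 (Off by one): agent_id=4 -> matches Yara
  - ticket 4 (Bad redirect): agent_id=4 -> matches Yara
  - ticket 5 (Slow page load): agent_id=1 -> matches Julia
All 5 rows appear; 1 has NULL agent.

SQL:
SELECT a.title, b.name AS agent
FROM tickets a
LEFT JOIN agents b ON a.agent_id = b.id

Result:
title          | agent
---------------+------
Stale cache    | NULL 
Crash on save  | Yara 
Off by one     | Yara 
Bad redirect   | Yara 
Slow page load | Julia


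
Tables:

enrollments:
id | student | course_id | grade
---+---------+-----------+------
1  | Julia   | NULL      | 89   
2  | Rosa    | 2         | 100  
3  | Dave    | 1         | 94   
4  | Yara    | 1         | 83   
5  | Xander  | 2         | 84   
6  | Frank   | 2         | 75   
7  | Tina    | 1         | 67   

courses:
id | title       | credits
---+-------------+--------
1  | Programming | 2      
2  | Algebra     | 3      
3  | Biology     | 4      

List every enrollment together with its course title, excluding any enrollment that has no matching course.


INNER JOIN keeps only enrollments rows whose course_id matches an id in courses. Walk through each enrollment:
  - enrollment 1 (Julia): course_id=NULL, no match -> dropped
  - enrollment 2 (Rosa): course_id=2 -> matches Algebra
  - enrollment 3 (Dave): course_id=1 -> matches Programming
  - enrollment 4 (Yara): course_id=1 -> matches Programming
  - enrollment 5 (Xander): course_id=2 -> matches Algebra
  - enrollment 6 (Frank): course_id=2 -> matches Algebra
  - enrollment 7 (Tina): course_id=1 -> matches Programming
So 1 of 7 rows is dropped.

SQL:
SELECT a.student, b.title AS course
FROM enrollments a
INNER JOIN courses b ON a.course_id = b.id

Result:
student | course     
--------+------------
Rosa    | Algebra    
Dave    | Programming
Yara    | Programming
Xander  | Algebra    
Frank   | Algebra    
Tina    | Programming


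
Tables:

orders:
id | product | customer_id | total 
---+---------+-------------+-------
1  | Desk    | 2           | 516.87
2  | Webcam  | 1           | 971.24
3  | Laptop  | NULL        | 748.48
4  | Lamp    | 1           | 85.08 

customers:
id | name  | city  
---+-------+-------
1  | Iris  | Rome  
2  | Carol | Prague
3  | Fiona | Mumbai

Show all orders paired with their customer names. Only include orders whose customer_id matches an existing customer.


INNER JOIN keeps only orders rows whose customer_id matches an id in customers. Walk through each order:
  - order 1 (Desk): customer_id=2 -> matches Carol
  - order 2 (Webcam): customer_id=1 -> matches Iris
  - order 3 (Laptop): customer_id=NULL, no match -> dropped
  - order 4 (Lamp): customer_id=1 -> matches Iris
So 1 of 4 rows is dropped.

SQL:
SELECT a.product, b.name AS customer
FROM orders a
INNER JOIN customers b ON a.customer_id = b.id

Result:
product | customer
--------+---------
Desk    | Carol   
Webcam  | Iris    
Lamp    | Iris    


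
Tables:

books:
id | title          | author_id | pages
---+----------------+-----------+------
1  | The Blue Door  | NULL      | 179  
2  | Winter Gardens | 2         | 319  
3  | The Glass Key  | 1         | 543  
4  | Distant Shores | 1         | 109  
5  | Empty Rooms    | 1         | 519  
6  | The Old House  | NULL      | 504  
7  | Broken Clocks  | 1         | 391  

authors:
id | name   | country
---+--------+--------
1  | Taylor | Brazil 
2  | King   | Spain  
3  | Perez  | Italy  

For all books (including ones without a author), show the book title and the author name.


LEFT JOIN keeps every row from books (the left table); where author_id has no match in authors, the author columns become NULL. Walk through each book:
  - book 1 (The Blue Door): author_id=NULL, no match -> kept with NULL
  - book 2 (Winter Gardens): author_id=2 -> matches King
  - book 3 (The Glass Key): author_id=1 -> matches Taylor
  - book 4 (Distant Shores): author_id=1 -> matches Taylor
  - book 5 (Empty Rooms): author_id=1 -> matches Taylor
  - book 6 (The Old House): author_id=NULL, no match -> kept with NULL
  - book 7 (Broken Clocks): author_id=1 -> matches Taylor
All 7 rows appear; 2 have NULL author.

SQL:
SELECT a.title, b.name AS author
FROM books a
LEFT JOIN authors b ON a.author_id = b.id

Result:
title          | author
---------------+-------
The Blue Door  | NULL  
Winter Gardens | King  
The Glass Key  | Taylor
Distant Shores | Taylor
Empty Rooms    | Taylor
The Old House  | NULL  
Broken Clocks  | Taylor


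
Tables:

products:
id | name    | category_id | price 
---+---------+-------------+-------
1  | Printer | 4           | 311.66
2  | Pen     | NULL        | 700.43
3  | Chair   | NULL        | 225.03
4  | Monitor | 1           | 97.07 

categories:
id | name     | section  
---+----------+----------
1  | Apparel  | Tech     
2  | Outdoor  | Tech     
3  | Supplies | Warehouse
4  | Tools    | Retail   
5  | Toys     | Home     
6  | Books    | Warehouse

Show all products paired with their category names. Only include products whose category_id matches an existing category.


INNER JOIN keeps only products rows whose category_id matches an id in categories. Walk through each product:
  - product 1 (Printer): category_id=4 -> matches Tools
  - product 2 (Pen): category_id=NULL, no match -> dropped
  - product 3 (Chair): category_id=NULL, no match -> dropped
  - product 4 (Monitor): category_id=1 -> matches Apparel
So 2 of 4 rows are dropped.

SQL:
SELECT a.name, b.name AS category
FROM products a
INNER JOIN categories b ON a.category_id = b.id

Result:
name    | category
--------+---------
Printer | Tools   
Monitor | Apparel 


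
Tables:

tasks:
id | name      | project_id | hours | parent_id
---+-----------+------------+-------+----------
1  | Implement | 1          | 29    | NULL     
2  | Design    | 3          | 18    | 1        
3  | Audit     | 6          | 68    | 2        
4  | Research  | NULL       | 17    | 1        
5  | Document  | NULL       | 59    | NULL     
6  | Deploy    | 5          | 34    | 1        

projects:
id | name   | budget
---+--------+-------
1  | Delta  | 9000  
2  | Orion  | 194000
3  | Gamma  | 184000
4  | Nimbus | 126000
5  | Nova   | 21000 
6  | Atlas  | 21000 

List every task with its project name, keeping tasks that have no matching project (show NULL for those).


LEFT JOIN keeps every row from tasks (the left table); where project_id has no match in projects, the project columns become NULL. Walk through each task:
  - task 1 (Implement): project_id=1 -> matches Delta
  - task 2 (Design): project_id=3 -> matches Gamma
  - task 3 (Audit): project_id=6 -> matches Atlas
  - task 4 (Research): project_id=NULL, no match -> kept with NULL
  - task 5 (Document): project_id=NULL, no match -> kept with NULL
  - task 6 (Deploy): project_id=5 -> matches Nova
All 6 rows appear; 2 have NULL project.

SQL:
SELECT a.name, b.name AS project
FROM tasks a
LEFT JOIN projects b ON a.project_id = b.id

Result:
name      | project
----------+--------
Implement | Delta  
Design    | Gamma  
Audit     | Atlas  
Research  | NULL   
Document  | NULL   
Deploy    | Nova   


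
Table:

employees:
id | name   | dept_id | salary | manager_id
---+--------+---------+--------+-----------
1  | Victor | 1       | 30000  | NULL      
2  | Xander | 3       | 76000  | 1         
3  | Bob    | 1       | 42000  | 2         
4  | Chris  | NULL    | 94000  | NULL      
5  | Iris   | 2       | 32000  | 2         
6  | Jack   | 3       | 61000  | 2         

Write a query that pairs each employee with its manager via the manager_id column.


This is a self-join: employees is joined to a second copy of itself, matching each row's manager_id to another row's id. Use LEFT JOIN so rows with manager_id=NULL are kept.
  - employee 1 (Victor): manager_id=NULL -> NULL
  - employee 2 (Xander): manager_id=1 -> Victor
  - employee 3 (Bob): manager_id=2 -> Xander
  - employee 4 (Chris): manager_id=NULL -> NULL
  - employee 5 (Iris): manager_id=2 -> Xander
  - employee 6 (Jack): manager_id=2 -> Xander

SQL:
SELECT a.name AS item, b.name AS manager
FROM employees a
LEFT JOIN employees b ON a.manager_id = b.id

Result:
item   | manager
-------+--------
Victor | NULL   
Xander | Victor 
Bob    | Xander 
Chris  | NULL   
Iris   | Xander 
Jack   | Xander 


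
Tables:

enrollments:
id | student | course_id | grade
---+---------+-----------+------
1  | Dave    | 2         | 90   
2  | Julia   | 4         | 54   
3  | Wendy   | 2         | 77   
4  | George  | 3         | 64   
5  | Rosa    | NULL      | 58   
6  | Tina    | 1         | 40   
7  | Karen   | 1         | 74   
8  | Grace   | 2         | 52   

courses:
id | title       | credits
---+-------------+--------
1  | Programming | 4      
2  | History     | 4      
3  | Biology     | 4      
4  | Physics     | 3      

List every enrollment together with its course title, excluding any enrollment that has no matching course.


INNER JOIN keeps only enrollments rows whose course_id matches an id in courses. Walk through each enrollment:
  - enrollment 1 (Dave): course_id=2 -> matches History
  - enrollment 2 (Julia): course_id=4 -> matches Physics
  - enrollment 3 (Wendy): course_id=2 -> matches History
  - enrollment 4 (George): course_id=3 -> matches Biology
  - enrollment 5 (Rosa): course_id=NULL, no match -> dropped
  - enrollment 6 (Tina): course_id=1 -> matches Programming
  - enrollment 7 (Karen): course_id=1 -> matches Programming
  - enrollment 8 (Grace): course_id=2 -> matches History
So 1 of 8 rows is dropped.

SQL:
SELECT a.student, b.title AS course
FROM enrollments a
INNER JOIN courses b ON a.course_id = b.id

Result:
student | course     
--------+------------
Dave    | History    
Julia   | Physics    
Wendy   | History    
George  | Biology    
Tina    | Programming
Karen   | Programming
Grace   | History    


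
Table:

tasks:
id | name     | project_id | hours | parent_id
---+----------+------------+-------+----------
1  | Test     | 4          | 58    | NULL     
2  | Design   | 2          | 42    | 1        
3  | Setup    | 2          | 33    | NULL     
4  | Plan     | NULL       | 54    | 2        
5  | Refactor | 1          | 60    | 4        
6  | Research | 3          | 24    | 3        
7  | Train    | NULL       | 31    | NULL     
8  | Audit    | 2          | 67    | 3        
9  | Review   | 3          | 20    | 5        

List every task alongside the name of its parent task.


This is a self-join: tasks is joined to a second copy of itself, matching each row's parent_id to another row's id. Use LEFT JOIN so rows with parent_id=NULL are kept.
  - task 1 (Test): parent_id=NULL -> NULL
  - task 2 (Design): parent_id=1 -> Test
  - task 3 (Setup): parent_id=NULL -> NULL
  - task 4 (Plan): parent_id=2 -> Design
  - task 5 (Refactor): parent_id=4 -> Plan
  - task 6 (Research): parent_id=3 -> Setup
  - task 7 (Train): parent_id=NULL -> NULL
  - task 8 (Audit): parent_id=3 -> Setup
  - task 9 (Review): parent_id=5 -> Refactor

SQL:
SELECT a.name AS item, b.name AS parent
FROM tasks a
LEFT JOIN tasks b ON a.parent_id = b.id

Result:
item     | parent  
---------+---------
Test     | NULL    
Design   | Test    
Setup    | NULL    
Plan     | Design  
Refactor | Plan    
Research | Setup   
Train    | NULL    
Audit    | Setup   
Review   | Refactor


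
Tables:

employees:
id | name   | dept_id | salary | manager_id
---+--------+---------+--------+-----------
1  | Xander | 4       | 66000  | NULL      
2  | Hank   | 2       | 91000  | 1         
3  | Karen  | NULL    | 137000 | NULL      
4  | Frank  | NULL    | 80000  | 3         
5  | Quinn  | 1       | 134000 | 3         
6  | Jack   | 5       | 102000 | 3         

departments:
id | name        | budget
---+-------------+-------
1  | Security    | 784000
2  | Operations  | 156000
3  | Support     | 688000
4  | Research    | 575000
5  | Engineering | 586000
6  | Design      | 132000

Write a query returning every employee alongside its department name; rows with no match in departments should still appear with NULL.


LEFT JOIN keeps every row from employees (the left table); where dept_id has no match in departments, the department columns become NULL. Walk through each employee:
  - employee 1 (Xander): dept_id=4 -> matches Research
  - employee 2 (Hank): dept_id=2 -> matches Operations
  - employee 3 (Karen): dept_id=NULL, no match -> kept with NULL
  - employee 4 (Frank): dept_id=NULL, no match -> kept with NULL
  - employee 5 (Quinn): dept_id=1 -> matches Security
  - employee 6 (Jack): dept_id=5 -> matches Engineering
All 6 rows appear; 2 have NULL department.

SQL:
SELECT a.name, b.name AS department
FROM employees a
LEFT JOIN departments b ON a.dept_id = b.id

Result:
name   | department 
-------+------------
Xander | Research   
Hank   | Operations 
Karen  | NULL       
Frank  | NULL       
Quinn  | Security   
Jack   | Engineering


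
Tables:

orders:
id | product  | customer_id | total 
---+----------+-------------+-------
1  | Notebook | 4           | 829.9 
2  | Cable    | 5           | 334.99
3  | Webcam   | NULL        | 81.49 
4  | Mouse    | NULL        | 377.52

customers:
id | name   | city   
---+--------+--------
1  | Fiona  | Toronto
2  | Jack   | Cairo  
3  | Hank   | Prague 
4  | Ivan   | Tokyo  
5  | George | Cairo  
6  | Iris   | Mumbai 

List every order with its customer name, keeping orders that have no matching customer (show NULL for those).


LEFT JOIN keeps every row from orders (the left table); where customer_id has no match in customers, the customer columns become NULL. Walk through each order:
  - order 1 (Notebook): customer_id=4 -> matches Ivan
  - order 2 (Cable): customer_id=5 -> matches George
  - order 3 (Webcam): customer_id=NULL, no match -> kept with NULL
  - order 4 (Mouse): customer_id=NULL, no match -> kept with NULL
All 4 rows appear; 2 have NULL customer.

SQL:
SELECT a.product, b.name AS customer
FROM orders a
LEFT JOIN customers b ON a.customer_id = b.id

Result:
product  | customer
---------+---------
Notebook | Ivan    
Cable    | George  
Webcam   | NULL    
Mouse    | NULL    


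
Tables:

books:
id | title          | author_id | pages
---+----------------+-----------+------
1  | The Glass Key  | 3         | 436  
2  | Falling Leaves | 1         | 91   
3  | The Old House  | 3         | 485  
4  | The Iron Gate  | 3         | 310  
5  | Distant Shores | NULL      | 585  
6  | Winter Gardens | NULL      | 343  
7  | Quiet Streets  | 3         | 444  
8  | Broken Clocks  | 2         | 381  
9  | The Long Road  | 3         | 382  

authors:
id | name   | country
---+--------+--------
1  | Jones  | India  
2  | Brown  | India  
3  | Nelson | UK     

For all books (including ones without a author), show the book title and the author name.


LEFT JOIN keeps every row from books (the left table); where author_id has no match in authors, the author columns become NULL. Walk through each book:
  - book 1 (The Glass Key): author_id=3 -> matches Nelson
  - book 2 (Falling Leaves): author_id=1 -> matches Jones
  - book 3 (The Old House): author_id=3 -> matches Nelson
  - book 4 (The Iron Gate): author_id=3 -> matches Nelson
  - book 5 (Distant Shores): author_id=NULL, no match -> kept with NULL
  - book 6 (Winter Gardens): author_id=NULL, no match -> kept with NULL
  - book 7 (Quiet Streets): author_id=3 -> matches Nelson
  - book 8 (Broken Clocks): author_id=2 -> matches Brown
  - book 9 (The Long Road): author_id=3 -> matches Nelson
All 9 rows appear; 2 have NULL author.

SQL:
SELECT a.title, b.name AS author
FROM books a
LEFT JOIN authors b ON a.author_id = b.id

Result:
title          | author
---------------+-------
The Glass Key  | Nelson
Falling Leaves | Jones 
The Old House  | Nelson
The Iron Gate  | Nelson
Distant Shores | NULL  
Winter Gardens | NULL  
Quiet Streets  | Nelson
Broken Clocks  | Brown 
The Long Road  | Nelson


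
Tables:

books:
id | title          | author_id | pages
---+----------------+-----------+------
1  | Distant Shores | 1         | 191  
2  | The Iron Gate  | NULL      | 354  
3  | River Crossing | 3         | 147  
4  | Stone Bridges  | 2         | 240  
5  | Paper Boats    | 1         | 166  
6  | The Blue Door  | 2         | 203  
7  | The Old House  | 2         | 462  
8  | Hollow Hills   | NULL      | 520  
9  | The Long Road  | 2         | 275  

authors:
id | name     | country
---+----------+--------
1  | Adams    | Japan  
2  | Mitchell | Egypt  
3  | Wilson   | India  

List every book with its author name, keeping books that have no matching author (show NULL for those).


LEFT JOIN keeps every row from books (the left table); where author_id has no match in authors, the author columns become NULL. Walk through each book:
  - book 1 (Distant Shores): author_id=1 -> matches Adams
  - book 2 (The Iron Gate): author_id=NULL, no match -> kept with NULL
  - book 3 (River Crossing): author_id=3 -> matches Wilson
  - book 4 (Stone Bridges): author_id=2 -> matches Mitchell
  - book 5 (Paper Boats): author_id=1 -> matches Adams
  - book 6 (The Blue Door): author_id=2 -> matches Mitchell
  - book 7 (The Old House): author_id=2 -> matches Mitchell
  - book 8 (Hollow Hills): author_id=NULL, no match -> kept with NULL
  - book 9 (The Long Road): author_id=2 -> matches Mitchell
All 9 rows appear; 2 have NULL author.

SQL:
SELECT a.title, b.name AS author
FROM books a
LEFT JOIN authors b ON a.author_id = b.id

Result:
title          | author  
---------------+---------
Distant Shores | Adams   
The Iron Gate  | NULL    
River Crossing | Wilson  
Stone Bridges  | Mitchell
Paper Boats    | Adams   
The Blue Door  | Mitchell
The Old House  | Mitchell
Hollow Hills   | NULL    
The Long Road  | Mitchell


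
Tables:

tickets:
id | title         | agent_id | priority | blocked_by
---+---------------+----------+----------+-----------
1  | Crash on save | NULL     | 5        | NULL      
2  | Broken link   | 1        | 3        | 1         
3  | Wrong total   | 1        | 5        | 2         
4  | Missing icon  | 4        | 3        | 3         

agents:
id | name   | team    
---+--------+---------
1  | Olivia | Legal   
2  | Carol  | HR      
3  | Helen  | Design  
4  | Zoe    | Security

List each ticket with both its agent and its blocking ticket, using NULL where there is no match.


Two LEFT JOINs from the same base table tickets: one to agents via agent_id, one to tickets itself via blocked_by. Both are LEFT so every ticket is preserved.
Match against agents:
  - ticket 1 (Crash on save): agent_id=NULL, no match -> kept with NULL
  - ticket 2 (Broken link): agent_id=1 -> matches Olivia
  - ticket 3 (Wrong total): agent_id=1 -> matches Olivia
  - ticket 4 (Missing icon): agent_id=4 -> matches Zoe
Match against tickets (self):
  - ticket 1 (Crash on save): blocked_by=NULL -> NULL
  - ticket 2 (Broken link): blocked_by=1 -> Crash on save
  - ticket 3 (Wrong total): blocked_by=2 -> Broken link
  - ticket 4 (Missing icon): blocked_by=3 -> Wrong total

SQL:
SELECT a.title, b.name AS agent, c.title AS blocked_by
FROM tickets a
LEFT JOIN agents b ON a.agent_id = b.id
LEFT JOIN tickets c ON a.blocked_by = c.id

Result:
title         | agent  | blocked_by   
--------------+--------+--------------
Crash on save | NULL   | NULL         
Broken link   | Olivia | Crash on save
Wrong total   | Olivia | Broken link  
Missing icon  | Zoe    | Wrong total  


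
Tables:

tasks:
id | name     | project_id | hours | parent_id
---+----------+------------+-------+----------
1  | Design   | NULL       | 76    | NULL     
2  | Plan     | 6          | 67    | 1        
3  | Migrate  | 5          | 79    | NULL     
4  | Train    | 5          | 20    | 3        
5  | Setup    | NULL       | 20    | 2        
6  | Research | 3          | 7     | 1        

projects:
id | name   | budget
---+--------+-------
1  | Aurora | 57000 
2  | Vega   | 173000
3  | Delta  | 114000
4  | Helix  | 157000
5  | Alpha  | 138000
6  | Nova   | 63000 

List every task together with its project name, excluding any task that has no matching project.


INNER JOIN keeps only tasks rows whose project_id matches an id in projects. Walk through each task:
  - task 1 (Design): project_id=NULL, no match -> dropped
  - task 2 (Plan): project_id=6 -> matches Nova
  - task 3 (Migrate): project_id=5 -> matches Alpha
  - task 4 (Train): project_id=5 -> matches Alpha
  - task 5 (Setup): project_id=NULL, no match -> dropped
  - task 6 (Research): project_id=3 -> matches Delta
So 2 of 6 rows are dropped.

SQL:
SELECT a.name, b.name AS project
FROM tasks a
INNER JOIN projects b ON a.project_id = b.id

Result:
name     | project
---------+--------
Plan     | Nova   
Migrate  | Alpha  
Train    | Alpha  
Research | Delta  


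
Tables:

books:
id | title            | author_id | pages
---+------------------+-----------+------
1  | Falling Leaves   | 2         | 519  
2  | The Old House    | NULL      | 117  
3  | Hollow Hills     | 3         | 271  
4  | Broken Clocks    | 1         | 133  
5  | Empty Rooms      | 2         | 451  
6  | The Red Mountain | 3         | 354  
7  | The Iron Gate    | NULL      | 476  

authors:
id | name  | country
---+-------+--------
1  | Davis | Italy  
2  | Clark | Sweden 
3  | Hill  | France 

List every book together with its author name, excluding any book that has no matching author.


INNER JOIN keeps only books rows whose author_id matches an id in authors. Walk through each book:
  - book 1 (Falling Leaves): author_id=2 -> matches Clark
  - book 2 (The Old House): author_id=NULL, no match -> dropped
  - book 3 (Hollow Hills): author_id=3 -> matches Hill
  - book 4 (Broken Clocks): author_id=1 -> matches Davis
  - book 5 (Empty Rooms): author_id=2 -> matches Clark
  - book 6 (The Red Mountain): author_id=3 -> matches Hill
  - book 7 (The Iron Gate): author_id=NULL, no match -> dropped
So 2 of 7 rows are dropped.

SQL:
SELECT a.title, b.name AS author
FROM books a
INNER JOIN authors b ON a.author_id = b.id

Result:
title            | author
-----------------+-------
Falling Leaves   | Clark 
Hollow Hills     | Hill  
Broken Clocks    | Davis 
Empty Rooms      | Clark 
The Red Mountain | Hill  


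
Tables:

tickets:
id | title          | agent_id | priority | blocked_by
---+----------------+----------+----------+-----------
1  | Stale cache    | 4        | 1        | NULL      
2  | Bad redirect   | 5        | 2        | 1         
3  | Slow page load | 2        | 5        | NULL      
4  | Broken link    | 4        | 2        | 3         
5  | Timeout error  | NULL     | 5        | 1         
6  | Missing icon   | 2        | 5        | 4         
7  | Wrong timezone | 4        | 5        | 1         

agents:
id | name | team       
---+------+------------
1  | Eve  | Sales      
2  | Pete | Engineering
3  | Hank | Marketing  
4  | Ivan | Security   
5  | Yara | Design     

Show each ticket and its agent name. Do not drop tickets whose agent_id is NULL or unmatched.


LEFT JOIN keeps every row from tickets (the left table); where agent_id has no match in agents, the agent columns become NULL. Walk through each ticket:
  - ticket 1 (Stale cache): agent_id=4 -> matches Ivan
  - ticket 2 (Bad redirect): agent_id=5 -> matches Yara
  - ticket 3 (Slow page load): agent_id=2 -> matches Pete
  - ticket 4 (Broken link): agent_id=4 -> matches Ivan
  - ticket 5 (Timeout error): agent_id=NULL, no match -> kept with NULL
  - ticket 6 (Missing icon): agent_id=2 -> matches Pete
  - ticket 7 (Wrong timezone): agent_id=4 -> matches Ivan
All 7 rows appear; 1 has NULL agent.

SQL:
SELECT a.title, b.name AS agent
FROM tickets a
LEFT JOIN agents b ON a.agent_id = b.id

Result:
title          | agent
---------------+------
Stale cache    | Ivan 
Bad redirect   | Yara 
Slow page load | Pete 
Broken link    | Ivan 
Timeout error  | NULL 
Missing icon   | Pete 
Wrong timezone | Ivan 


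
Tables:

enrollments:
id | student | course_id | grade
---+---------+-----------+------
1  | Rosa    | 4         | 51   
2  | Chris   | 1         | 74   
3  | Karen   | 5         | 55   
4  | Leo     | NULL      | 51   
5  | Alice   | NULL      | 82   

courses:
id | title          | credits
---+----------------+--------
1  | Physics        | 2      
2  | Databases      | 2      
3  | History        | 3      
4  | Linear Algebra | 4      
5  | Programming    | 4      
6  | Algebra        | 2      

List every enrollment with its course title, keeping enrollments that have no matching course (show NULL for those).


LEFT JOIN keeps every row from enrollments (the left table); where course_id has no match in courses, the course columns become NULL. Walk through each enrollment:
  - enrollment 1 (Rosa): course_id=4 -> matches Linear Algebra
  - enrollment 2 (Chris): course_id=1 -> matches Physics
  - enrollment 3 (Karen): course_id=5 -> matches Programming
  - enrollment 4 (Leo): course_id=NULL, no match -> kept with NULL
  - enrollment 5 (Alice): course_id=NULL, no match -> kept with NULL
All 5 rows appear; 2 have NULL course.

SQL:
SELECT a.student, b.title AS course
FROM enrollments a
LEFT JOIN courses b ON a.course_id = b.id

Result:
student | course        
--------+---------------
Rosa    | Linear Algebra
Chris   | Physics       
Karen   | Programming   
Leo     | NULL          
Alice   | NULL          


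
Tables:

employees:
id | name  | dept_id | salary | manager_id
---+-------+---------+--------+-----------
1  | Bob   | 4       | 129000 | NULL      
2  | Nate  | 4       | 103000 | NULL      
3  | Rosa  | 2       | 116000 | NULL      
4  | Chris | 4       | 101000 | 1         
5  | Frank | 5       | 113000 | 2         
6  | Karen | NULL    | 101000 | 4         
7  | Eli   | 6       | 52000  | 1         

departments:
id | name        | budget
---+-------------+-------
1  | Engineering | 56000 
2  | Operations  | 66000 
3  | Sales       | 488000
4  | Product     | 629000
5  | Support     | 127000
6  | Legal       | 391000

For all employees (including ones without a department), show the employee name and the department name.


LEFT JOIN keeps every row from employees (the left table); where dept_id has no match in departments, the department columns become NULL. Walk through each employee:
  - employee 1 (Bob): dept_id=4 -> matches Product
  - employee 2 (Nate): dept_id=4 -> matches Product
  - employee 3 (Rosa): dept_id=2 -> matches Operations
  - employee 4 (Chris): dept_id=4 -> matches Product
  - employee 5 (Frank): dept_id=5 -> matches Support
  - employee 6 (Karen): dept_id=NULL, no match -> kept with NULL
  - employee 7 (Eli): dept_id=6 -> matches Legal
All 7 rows appear; 1 has NULL department.

SQL:
SELECT a.name, b.name AS department
FROM employees a
LEFT JOIN departments b ON a.dept_id = b.id

Result:
name  | department
------+-----------
Bob   | Product   
Nate  | Product   
Rosa  | Operations
Chris | Product   
Frank | Support   
Karen | NULL      
Eli   | Legal     


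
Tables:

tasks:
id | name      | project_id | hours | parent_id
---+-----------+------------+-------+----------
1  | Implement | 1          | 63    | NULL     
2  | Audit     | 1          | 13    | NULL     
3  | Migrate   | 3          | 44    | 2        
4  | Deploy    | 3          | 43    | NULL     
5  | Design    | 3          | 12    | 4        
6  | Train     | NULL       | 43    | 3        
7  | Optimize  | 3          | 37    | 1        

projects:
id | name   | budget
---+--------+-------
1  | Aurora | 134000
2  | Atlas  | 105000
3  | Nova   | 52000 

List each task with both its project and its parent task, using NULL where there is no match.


Two LEFT JOINs from the same base table tasks: one to projects via project_id, one to tasks itself via parent_id. Both are LEFT so every task is preserved.
Match against projects:
  - task 1 (Implement): project_id=1 -> matches Aurora
  - task 2 (Audit): project_id=1 -> matches Aurora
  - task 3 (Migrate): project_id=3 -> matches Nova
  - task 4 (Deploy): project_id=3 -> matches Nova
  - task 5 (Design): project_id=3 -> matches Nova
  - task 6 (Train): project_id=NULL, no match -> kept with NULL
  - task 7 (Optimize): project_id=3 -> matches Nova
Match against tasks (self):
  - task 1 (Implement): parent_id=NULL -> NULL
  - task 2 (Audit): parent_id=NULL -> NULL
  - task 3 (Migrate): parent_id=2 -> Audit
  - task 4 (Deploy): parent_id=NULL -> NULL
  - task 5 (Design): parent_id=4 -> Deploy
  - task 6 (Train): parent_id=3 -> Migrate
  - task 7 (Optimize): parent_id=1 -> Implement

SQL:
SELECT a.name, b.name AS project, c.name AS parent
FROM tasks a
LEFT JOIN projects b ON a.project_id = b.id
LEFT JOIN tasks c ON a.parent_id = c.id

Result:
name      | project | parent   
----------+---------+----------
Implement | Aurora  | NULL     
Audit     | Aurora  | NULL     
Migrate   | Nova    | Audit    
Deploy    | Nova    | NULL     
Design    | Nova    | Deploy   
Train     | NULL    | Migrate  
Optimize  | Nova    | Implement
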